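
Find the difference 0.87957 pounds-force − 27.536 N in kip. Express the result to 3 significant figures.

0.87957 lbf = 0.000879570 kip and 27.536 N = 0.00619034 kip.
0.000879570 − 0.00619034 ≈ -0.00531 kip.

-0.00531 kip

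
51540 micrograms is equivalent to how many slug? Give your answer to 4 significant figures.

1 μg = 6.85218e-11 slugs.
51540 × 6.85218e-11 ≈ 3.532e-6 slug.

3.532e-6 slug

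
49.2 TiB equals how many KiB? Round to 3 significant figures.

1 tebibyte = 1.07374e+9 KiB.
Then 49.2 × 1.07374e+9 ≈ 5.28e+10 KiB.

5.28e+10 KiB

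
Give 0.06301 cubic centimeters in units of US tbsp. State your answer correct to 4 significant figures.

0.004261 US tablespoons

1 cubic centimeter = 0.0676280 US tbsp.
Thus 0.06301 × 0.0676280 ≈ 0.004261 US tbsp.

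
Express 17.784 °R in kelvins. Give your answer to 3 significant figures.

°R = K × 9/5.
Applying the formula gives 9.88 K.

9.88 K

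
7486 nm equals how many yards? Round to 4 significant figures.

8.187e-6 yd

1 nm = 1.09361e-9 yards.
So 7486 × 1.09361e-9 ≈ 8.187e-6 yd.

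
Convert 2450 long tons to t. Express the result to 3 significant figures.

1 long ton = 1.01605 t.
Thus 2450 × 1.01605 ≈ 2490 t.

2490 metric tons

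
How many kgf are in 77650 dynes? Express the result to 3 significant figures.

1 dyn = 1.01972e-6 kgf.
77650 × 1.01972e-6 ≈ 0.0792 kgf.

0.0792 kilograms-force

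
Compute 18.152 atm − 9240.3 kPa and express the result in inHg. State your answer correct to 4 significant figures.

-2186 inches of mercury

18.152 atm = 543.131 inHg and 9240.3 kPa = 2728.66 inHg.
543.131 − 2728.66 ≈ -2186 inHg.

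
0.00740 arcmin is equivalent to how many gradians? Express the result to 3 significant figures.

0.000137 gradians

1 arcmin = 0.0185185 grad.
0.00740 × 0.0185185 ≈ 0.000137 grad.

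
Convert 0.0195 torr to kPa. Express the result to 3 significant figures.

1 torr = 0.133322 kPa.
So 0.0195 × 0.133322 ≈ 0.00260 kPa.

0.00260 kilopascals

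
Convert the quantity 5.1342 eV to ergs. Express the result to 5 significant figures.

8.2259 × 10^-12 erg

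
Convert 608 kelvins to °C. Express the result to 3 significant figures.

K = °C + 273.15.
Applying the formula gives 335 °C.

335 degrees Celsius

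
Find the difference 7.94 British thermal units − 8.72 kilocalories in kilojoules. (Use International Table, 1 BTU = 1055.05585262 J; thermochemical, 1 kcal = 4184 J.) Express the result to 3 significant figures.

7.94 BTU = 8.37714 kJ and 8.72 kcal = 36.4845 kJ.
8.37714 − 36.4845 ≈ -28.1 kJ.

-28.1 kJ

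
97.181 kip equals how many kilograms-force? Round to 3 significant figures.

44100 kilograms-force

1 kip = 453.592 kilograms-force.
Then 97.181 × 453.592 ≈ 44100 kgf.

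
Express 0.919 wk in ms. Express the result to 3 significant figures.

1 wk = 6.04800e+8 milliseconds.
0.919 × 6.04800e+8 ≈ 5.56e+8 ms.

5.56e+8 milliseconds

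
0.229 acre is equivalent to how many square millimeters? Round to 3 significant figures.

9.27 × 10^8 square millimeters

1 acre = 4.04686 × 10^9 square millimeters.
0.229 × 4.04686 × 10^9 ≈ 9.27 × 10^8 mm².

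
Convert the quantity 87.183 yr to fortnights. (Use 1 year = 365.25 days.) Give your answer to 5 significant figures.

2274.5 fortnights

1 yr = 26.0893 fortnights.
87.183 × 26.0893 ≈ 2274.5 fortnight.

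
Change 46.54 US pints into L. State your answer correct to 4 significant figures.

1 US pt = 0.473176 L.
Thus 46.54 × 0.473176 ≈ 22.02 L.

22.02 liters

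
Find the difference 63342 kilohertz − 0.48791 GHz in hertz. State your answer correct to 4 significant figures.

63342 kHz = 6.33420 × 10^7 Hz and 0.48791 GHz = 4.87910 × 10^8 Hz.
6.33420 × 10^7 − 4.87910 × 10^8 ≈ -4.246 × 10^8 Hz.

-4.246 × 10^8 hertz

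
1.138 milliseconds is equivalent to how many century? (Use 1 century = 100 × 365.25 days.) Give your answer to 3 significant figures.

1 millisecond = 3.16881 × 10^-13 century.
Thus 1.138 × 3.16881 × 10^-13 ≈ 3.61 × 10^-13 century.

3.61 × 10^-13 centuries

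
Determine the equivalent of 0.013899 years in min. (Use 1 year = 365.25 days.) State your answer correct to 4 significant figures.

1 yr = 525960 min.
Thus 0.013899 × 525960 ≈ 7310 min.

7310 min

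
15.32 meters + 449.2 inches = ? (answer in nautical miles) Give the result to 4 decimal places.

15.32 m = 0.00827214 nmi and 449.2 in = 0.00616073 nmi.
0.00827214 + 0.00616073 ≈ 0.0144 nmi.

0.0144 nmi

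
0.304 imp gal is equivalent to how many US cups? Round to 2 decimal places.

5.84 US cups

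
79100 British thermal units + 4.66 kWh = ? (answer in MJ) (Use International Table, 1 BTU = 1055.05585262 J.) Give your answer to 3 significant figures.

79100 BTU = 83.4549 MJ and 4.66 kWh = 16.7760 MJ.
83.4549 + 16.7760 ≈ 100 MJ.

100 MJ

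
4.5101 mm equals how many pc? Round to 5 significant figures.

1.4616e-19 pc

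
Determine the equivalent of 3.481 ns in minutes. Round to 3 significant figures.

1 ns = 1.66667 × 10^-11 min.
3.481 × 1.66667 × 10^-11 ≈ 5.80 × 10^-11 min.

5.80 × 10^-11 min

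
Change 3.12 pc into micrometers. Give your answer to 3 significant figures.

9.63 × 10^22 μm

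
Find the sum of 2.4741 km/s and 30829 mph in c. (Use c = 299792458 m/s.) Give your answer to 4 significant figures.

2.4741 km/s = 8.25271 × 10^-6 c and 30829 mph = 4.59711 × 10^-5 c.
8.25271 × 10^-6 + 4.59711 × 10^-5 ≈ 5.422 × 10^-5 c.

5.422 × 10^-5 c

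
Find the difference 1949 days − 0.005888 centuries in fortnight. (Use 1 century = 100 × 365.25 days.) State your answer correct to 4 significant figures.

123.9 fortnights

1949 d = 139.214 fortnight and 0.005888 century = 15.3614 fortnight.
139.214 − 15.3614 ≈ 123.9 fortnight.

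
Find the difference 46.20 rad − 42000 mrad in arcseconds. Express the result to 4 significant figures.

46.20 rad = 9.52943 × 10^6 arcsec and 42000 mrad = 8.66312 × 10^6 arcsec.
9.52943 × 10^6 − 8.66312 × 10^6 ≈ 866300 arcsec.

866300 arcsec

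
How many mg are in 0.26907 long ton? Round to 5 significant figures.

2.7339e+8 mg

1 long ton = 1.01605e+9 mg.
Then 0.26907 × 1.01605e+9 ≈ 2.7339e+8 mg.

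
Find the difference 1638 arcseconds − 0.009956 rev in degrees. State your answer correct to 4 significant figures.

-3.129 °

1638 arcsec = 0.455000 ° and 0.009956 rev = 3.58416 °.
0.455000 − 3.58416 ≈ -3.129 °.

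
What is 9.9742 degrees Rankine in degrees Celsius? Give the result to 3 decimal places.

-267.609 degrees Celsius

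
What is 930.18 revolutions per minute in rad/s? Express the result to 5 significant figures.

97.408 rad/s

1 revolution per minute = 0.104720 rad/s.
So 930.18 × 0.104720 ≈ 97.408 rad/s.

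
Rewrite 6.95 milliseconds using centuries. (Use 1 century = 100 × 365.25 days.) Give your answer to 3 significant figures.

2.20 × 10^-12 centuries

1 ms = 3.16881 × 10^-13 century.
6.95 × 3.16881 × 10^-13 ≈ 2.20 × 10^-12 century.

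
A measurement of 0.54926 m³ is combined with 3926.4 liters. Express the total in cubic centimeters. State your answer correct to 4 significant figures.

4.476e+6 cm³

0.54926 m³ = 549260 cm³ and 3926.4 L = 3.92640e+6 cm³.
549260 + 3.92640e+6 ≈ 4.476e+6 cm³.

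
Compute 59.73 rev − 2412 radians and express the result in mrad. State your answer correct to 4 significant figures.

59.73 rev = 375295 mrad and 2412 rad = 2.41200 × 10^6 mrad.
375295 − 2.41200 × 10^6 ≈ -2.037 × 10^6 mrad.

-2.037 × 10^6 mrad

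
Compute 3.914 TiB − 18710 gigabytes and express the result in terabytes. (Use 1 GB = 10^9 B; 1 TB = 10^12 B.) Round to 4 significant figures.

3.914 TiB = 4.30349 TB and 18710 GB = 18.7100 TB.
4.30349 − 18.7100 ≈ -14.41 TB.

-14.41 TB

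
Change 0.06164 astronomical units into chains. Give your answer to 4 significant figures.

1 au = 7.43646e+9 chains.
Thus 0.06164 × 7.43646e+9 ≈ 4.584e+8 chain.

4.584e+8 chains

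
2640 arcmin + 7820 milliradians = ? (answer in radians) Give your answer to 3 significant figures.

2640 arcmin = 0.767945 rad and 7820 mrad = 7.82000 rad.
0.767945 + 7.82000 ≈ 8.59 rad.

8.59 radians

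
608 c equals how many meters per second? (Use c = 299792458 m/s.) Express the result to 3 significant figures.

1 speed of light = 2.99792 × 10^8 m/s.
Then 608 × 2.99792 × 10^8 ≈ 1.82 × 10^11 m/s.

1.82 × 10^11 meters per second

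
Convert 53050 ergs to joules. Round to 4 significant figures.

0.005305 J

1 erg = 1.00000 × 10^-7 J.
So 53050 × 1.00000 × 10^-7 ≈ 0.005305 J.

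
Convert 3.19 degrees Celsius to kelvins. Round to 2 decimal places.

276.34 K

K = °C + 273.15.
Applying the formula gives 276.34 K.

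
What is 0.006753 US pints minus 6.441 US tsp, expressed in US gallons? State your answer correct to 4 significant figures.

0.006753 US pt = 0.000844125 US gal and 6.441 US tsp = 0.00838672 US gal.
0.000844125 − 0.00838672 ≈ -0.007543 US gal.

-0.007543 US gal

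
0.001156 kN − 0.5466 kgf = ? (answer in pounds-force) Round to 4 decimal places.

-0.9452 pounds-force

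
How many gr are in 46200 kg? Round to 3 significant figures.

7.13e+8 grains

1 kilogram = 15432.4 grains.
Then 46200 × 15432.4 ≈ 7.13e+8 gr.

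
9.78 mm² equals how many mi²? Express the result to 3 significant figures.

3.78 × 10^-12 mi²

1 square millimeter = 3.86102 × 10^-13 mi².
9.78 × 3.86102 × 10^-13 ≈ 3.78 × 10^-12 mi².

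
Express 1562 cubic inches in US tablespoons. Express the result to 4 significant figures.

1 cubic inch = 1.10823 US tbsp.
Thus 1562 × 1.10823 ≈ 1731 US tbsp.

1731 US tablespoons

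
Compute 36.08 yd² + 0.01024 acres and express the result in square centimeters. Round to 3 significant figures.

716000 square centimeters

36.08 yd² = 301675 cm² and 0.01024 acre = 414398 cm².
301675 + 414398 ≈ 716000 cm².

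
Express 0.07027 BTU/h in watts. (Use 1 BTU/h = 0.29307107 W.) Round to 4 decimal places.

1 BTU per hour = 0.293071 W.
Then 0.07027 × 0.293071 ≈ 0.0206 W.

0.0206 watts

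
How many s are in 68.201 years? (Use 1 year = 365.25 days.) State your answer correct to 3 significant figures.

2.15e+9 s

1 yr = 3.15576e+7 s.
68.201 × 3.15576e+7 ≈ 2.15e+9 s.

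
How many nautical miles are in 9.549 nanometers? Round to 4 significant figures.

5.156e-12 nmi

1 nanometer = 5.39957e-13 nmi.
Then 9.549 × 5.39957e-13 ≈ 5.156e-12 nmi.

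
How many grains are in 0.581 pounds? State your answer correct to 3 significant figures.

4070 gr

1 lb = 7000.00 gr.
Thus 0.581 × 7000.00 ≈ 4070 gr.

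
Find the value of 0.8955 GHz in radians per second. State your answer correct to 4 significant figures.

1 GHz = 6.28319e+9 rad/s.
Then 0.8955 × 6.28319e+9 ≈ 5.627e+9 rad/s.

5.627e+9 radians per second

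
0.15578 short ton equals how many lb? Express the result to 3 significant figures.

312 lb

1 short ton = 2000.00 lb.
So 0.15578 × 2000.00 ≈ 312 lb.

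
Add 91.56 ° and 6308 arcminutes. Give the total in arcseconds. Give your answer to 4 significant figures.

708100 arcsec

91.56 ° = 329616 arcsec and 6308 arcmin = 378480 arcsec.
329616 + 378480 ≈ 708100 arcsec.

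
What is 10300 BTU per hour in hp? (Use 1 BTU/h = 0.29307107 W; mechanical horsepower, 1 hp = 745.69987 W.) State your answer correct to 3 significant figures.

4.05 horsepower

1 BTU/h = 0.000393015 hp.
So 10300 × 0.000393015 ≈ 4.05 hp.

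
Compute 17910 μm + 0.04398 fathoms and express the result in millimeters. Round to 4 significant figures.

17910 μm = 17.9100 mm and 0.04398 fathom = 80.4306 mm.
17.9100 + 80.4306 ≈ 98.34 mm.

98.34 mm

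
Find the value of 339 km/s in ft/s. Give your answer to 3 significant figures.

1.11e+6 feet per second

1 km/s = 3280.84 ft/s.
Thus 339 × 3280.84 ≈ 1.11e+6 ft/s.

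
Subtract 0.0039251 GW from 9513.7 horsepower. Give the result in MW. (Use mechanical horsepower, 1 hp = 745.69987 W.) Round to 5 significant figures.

3.1693 MW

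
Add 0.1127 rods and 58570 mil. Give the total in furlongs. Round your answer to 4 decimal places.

0.0102 furlong

0.1127 rod = 0.00281750 furlong and 58570 mil = 0.00739520 furlong.
0.00281750 + 0.00739520 ≈ 0.0102 furlong.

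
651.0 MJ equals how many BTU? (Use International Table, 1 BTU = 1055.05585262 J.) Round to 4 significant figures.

617000 BTU

1 megajoule = 947.817 BTU.
Then 651.0 × 947.817 ≈ 617000 BTU.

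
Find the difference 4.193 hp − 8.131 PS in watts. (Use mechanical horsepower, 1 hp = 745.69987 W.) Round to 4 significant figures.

-2854 W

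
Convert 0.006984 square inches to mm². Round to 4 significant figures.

1 square inch = 645.160 mm².
0.006984 × 645.160 ≈ 4.506 mm².

4.506 mm²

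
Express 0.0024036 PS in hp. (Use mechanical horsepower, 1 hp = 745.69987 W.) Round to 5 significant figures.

1 metric horsepower = 0.986320 hp.
So 0.0024036 × 0.986320 ≈ 0.0023707 hp.

0.0023707 hp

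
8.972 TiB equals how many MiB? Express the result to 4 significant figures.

9.408 × 10^6 mebibytes

1 tebibyte = 1.04858 × 10^6 MiB.
So 8.972 × 1.04858 × 10^6 ≈ 9.408 × 10^6 MiB.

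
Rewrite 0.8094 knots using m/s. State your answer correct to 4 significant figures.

1 kn = 0.514444 m/s.
So 0.8094 × 0.514444 ≈ 0.4164 m/s.

0.4164 m/s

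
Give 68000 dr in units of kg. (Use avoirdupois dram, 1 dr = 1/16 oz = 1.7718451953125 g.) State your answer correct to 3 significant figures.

120 kg

1 dr = 0.00177185 kg.
Then 68000 × 0.00177185 ≈ 120 kg.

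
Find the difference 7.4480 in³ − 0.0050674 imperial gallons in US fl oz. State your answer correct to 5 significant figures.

3.3481 US fluid ounces

7.4480 in³ = 4.12703 US fl oz and 0.0050674 imp gal = 0.778969 US fl oz.
4.12703 − 0.778969 ≈ 3.3481 US fl oz.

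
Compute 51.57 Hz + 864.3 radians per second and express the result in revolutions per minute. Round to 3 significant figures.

51.57 Hz = 3094.20 rpm and 864.3 rad/s = 8253.46 rpm.
3094.20 + 8253.46 ≈ 11300 rpm.

11300 rpm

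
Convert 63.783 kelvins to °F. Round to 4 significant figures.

-344.9 °F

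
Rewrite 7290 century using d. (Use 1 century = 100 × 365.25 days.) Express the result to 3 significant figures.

1 century = 36525.0 d.
Thus 7290 × 36525.0 ≈ 2.66e+8 d.

2.66e+8 d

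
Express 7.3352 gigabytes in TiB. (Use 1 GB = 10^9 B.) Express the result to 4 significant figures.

1 GB = 0.000909495 tebibytes.
Thus 7.3352 × 0.000909495 ≈ 0.006671 TiB.

0.006671 tebibytes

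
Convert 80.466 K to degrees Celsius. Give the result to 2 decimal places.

-192.68 degrees Celsius

K = °C + 273.15.
Applying the formula gives -192.68 °C.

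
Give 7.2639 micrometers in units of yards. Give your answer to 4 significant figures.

7.944e-6 yards

1 μm = 1.09361e-6 yards.
Then 7.2639 × 1.09361e-6 ≈ 7.944e-6 yd.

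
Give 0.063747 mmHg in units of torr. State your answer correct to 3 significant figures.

0.0637 torr

1 millimeter of mercury = 1.00000 torr.
Thus 0.063747 × 1.00000 ≈ 0.0637 torr.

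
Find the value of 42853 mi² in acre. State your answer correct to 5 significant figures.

1 square mile = 640.000 acres.
42853 × 640.000 ≈ 2.7426 × 10^7 acre.

2.7426 × 10^7 acres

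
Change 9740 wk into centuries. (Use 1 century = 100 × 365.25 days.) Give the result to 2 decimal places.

1 week = 0.000191650 centuries.
Then 9740 × 0.000191650 ≈ 1.87 century.

1.87 century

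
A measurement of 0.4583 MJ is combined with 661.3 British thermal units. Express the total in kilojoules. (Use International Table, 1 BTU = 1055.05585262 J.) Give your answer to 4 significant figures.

0.4583 MJ = 458.300 kJ and 661.3 BTU = 697.708 kJ.
458.300 + 697.708 ≈ 1156 kJ.

1156 kJ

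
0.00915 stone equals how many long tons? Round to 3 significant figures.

5.72e-5 long tons

1 st = 0.00625000 long ton.
Thus 0.00915 × 0.00625000 ≈ 5.72e-5 long ton.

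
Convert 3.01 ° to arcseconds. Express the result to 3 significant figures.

10800 arcseconds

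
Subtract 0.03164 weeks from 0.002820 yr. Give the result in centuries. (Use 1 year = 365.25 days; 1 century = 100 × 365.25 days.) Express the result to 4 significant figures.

2.214e-5 century

0.002820 yr = 2.82000e-5 century and 0.03164 wk = 6.06379e-6 century.
2.82000e-5 − 6.06379e-6 ≈ 2.214e-5 century.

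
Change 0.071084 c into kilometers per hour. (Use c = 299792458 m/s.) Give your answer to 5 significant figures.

7.6718e+7 km/h

1 c = 1.079253e+9 kilometers per hour.
Then 0.071084 × 1.079253e+9 ≈ 7.6718e+7 km/h.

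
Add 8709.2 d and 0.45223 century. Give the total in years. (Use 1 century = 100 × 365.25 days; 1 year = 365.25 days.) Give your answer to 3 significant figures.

8709.2 d = 23.8445 yr and 0.45223 century = 45.2230 yr.
23.8445 + 45.2230 ≈ 69.1 yr.

69.1 yr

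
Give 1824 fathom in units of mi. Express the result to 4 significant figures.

2.073 miles

1 fathom = 0.00113636 mi.
Thus 1824 × 0.00113636 ≈ 2.073 mi.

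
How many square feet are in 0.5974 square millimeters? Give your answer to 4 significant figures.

6.430e-6 ft²

1 square millimeter = 1.07639e-5 square feet.
So 0.5974 × 1.07639e-5 ≈ 6.430e-6 ft².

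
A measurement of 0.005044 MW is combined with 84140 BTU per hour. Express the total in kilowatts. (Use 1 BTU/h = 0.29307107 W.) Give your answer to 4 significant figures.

29.70 kW

0.005044 MW = 5.04400 kW and 84140 BTU/h = 24.6590 kW.
5.04400 + 24.6590 ≈ 29.70 kW.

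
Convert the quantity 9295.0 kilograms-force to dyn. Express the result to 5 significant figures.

9.1153e+9 dyn

1 kilogram-force = 980665 dyn.
9295.0 × 980665 ≈ 9.1153e+9 dyn.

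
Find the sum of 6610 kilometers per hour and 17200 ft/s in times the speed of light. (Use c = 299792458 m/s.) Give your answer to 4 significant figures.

6610 km/h = 6.12461e-6 c and 17200 ft/s = 1.74873e-5 c.
6.12461e-6 + 1.74873e-5 ≈ 2.361e-5 c.

2.361e-5 c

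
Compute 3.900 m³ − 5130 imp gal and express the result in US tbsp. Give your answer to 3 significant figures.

3.900 m³ = 263749 US tbsp and 5130 imp gal = 1.57718 × 10^6 US tbsp.
263749 − 1.57718 × 10^6 ≈ -1.31 × 10^6 US tbsp.

-1.31 × 10^6 US tbsp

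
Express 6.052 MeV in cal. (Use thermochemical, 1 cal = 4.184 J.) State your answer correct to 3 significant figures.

1 MeV = 3.82929e-14 cal.
Thus 6.052 × 3.82929e-14 ≈ 2.32e-13 cal.

2.32e-13 cal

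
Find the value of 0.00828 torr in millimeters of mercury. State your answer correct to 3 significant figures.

1 torr = 1.00000 millimeters of mercury.
So 0.00828 × 1.00000 ≈ 0.00828 mmHg.

0.00828 mmHg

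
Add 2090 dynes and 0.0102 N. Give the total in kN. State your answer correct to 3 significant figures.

3.11 × 10^-5 kN

2090 dyn = 2.09000 × 10^-5 kN and 0.0102 N = 1.02000 × 10^-5 kN.
2.09000 × 10^-5 + 1.02000 × 10^-5 ≈ 3.11 × 10^-5 kN.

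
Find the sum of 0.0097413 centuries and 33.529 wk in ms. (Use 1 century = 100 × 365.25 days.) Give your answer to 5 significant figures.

0.0097413 century = 3.074120 × 10^10 ms and 33.529 wk = 2.027834 × 10^10 ms.
3.074120 × 10^10 + 2.027834 × 10^10 ≈ 5.1020 × 10^10 ms.

5.1020 × 10^10 ms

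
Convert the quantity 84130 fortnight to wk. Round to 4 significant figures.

1 fortnight = 2.00000 wk.
84130 × 2.00000 ≈ 168300 wk.

168300 wk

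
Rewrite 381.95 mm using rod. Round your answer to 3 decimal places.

0.076 rods

1 millimeter = 0.000198839 rod.
Thus 381.95 × 0.000198839 ≈ 0.076 rod.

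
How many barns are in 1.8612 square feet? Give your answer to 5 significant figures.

1 square foot = 9.29030e+26 barns.
Thus 1.8612 × 9.29030e+26 ≈ 1.7291e+27 barn.

1.7291e+27 barn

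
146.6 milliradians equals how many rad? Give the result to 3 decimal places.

1 milliradian = 0.00100000 radians.
146.6 × 0.00100000 ≈ 0.147 rad.

0.147 rad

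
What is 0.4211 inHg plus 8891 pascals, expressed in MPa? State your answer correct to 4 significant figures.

0.01032 megapascals

0.4211 inHg = 0.00142601 MPa and 8891 Pa = 0.00889100 MPa.
0.00142601 + 0.00889100 ≈ 0.01032 MPa.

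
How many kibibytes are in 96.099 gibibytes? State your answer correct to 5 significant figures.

1.0077 × 10^8 kibibytes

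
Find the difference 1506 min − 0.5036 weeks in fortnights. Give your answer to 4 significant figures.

-0.1771 fortnight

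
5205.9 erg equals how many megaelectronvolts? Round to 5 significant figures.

3.2493 × 10^9 megaelectronvolts

1 erg = 624151 MeV.
5205.9 × 624151 ≈ 3.2493 × 10^9 MeV.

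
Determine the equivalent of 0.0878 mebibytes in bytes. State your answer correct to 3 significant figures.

1 mebibyte = 1.04858 × 10^6 B.
So 0.0878 × 1.04858 × 10^6 ≈ 92100 B.

92100 bytes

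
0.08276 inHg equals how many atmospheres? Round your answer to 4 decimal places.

0.0028 atm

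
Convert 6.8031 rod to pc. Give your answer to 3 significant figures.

1.11e-15 pc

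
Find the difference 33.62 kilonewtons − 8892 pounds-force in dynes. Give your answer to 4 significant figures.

-5.934e+8 dyn

33.62 kN = 3.36200e+9 dyn and 8892 lbf = 3.95536e+9 dyn.
3.36200e+9 − 3.95536e+9 ≈ -5.934e+8 dyn.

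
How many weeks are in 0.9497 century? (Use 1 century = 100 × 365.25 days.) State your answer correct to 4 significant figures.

1 century = 5217.86 weeks.
0.9497 × 5217.86 ≈ 4955 wk.

4955 wk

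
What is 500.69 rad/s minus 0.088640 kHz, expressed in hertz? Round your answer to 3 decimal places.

-8.953 Hz

500.69 rad/s = 79.6873 Hz and 0.088640 kHz = 88.6400 Hz.
79.6873 − 88.6400 ≈ -8.953 Hz.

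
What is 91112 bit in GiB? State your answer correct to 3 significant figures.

1 bit = 1.16415e-10 gibibytes.
Thus 91112 × 1.16415e-10 ≈ 1.06e-5 GiB.

1.06e-5 GiB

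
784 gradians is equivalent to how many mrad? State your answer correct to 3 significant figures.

12300 mrad

1 gradian = 15.7080 mrad.
So 784 × 15.7080 ≈ 12300 mrad.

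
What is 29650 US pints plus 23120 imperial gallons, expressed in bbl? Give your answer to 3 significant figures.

749 bbl

29650 US pt = 88.2440 bbl and 23120 imp gal = 661.094 bbl.
88.2440 + 661.094 ≈ 749 bbl.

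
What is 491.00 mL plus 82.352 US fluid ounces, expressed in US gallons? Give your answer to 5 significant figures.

491.00 mL = 0.129708 US gal and 82.352 US fl oz = 0.643375 US gal.
0.129708 + 0.643375 ≈ 0.77308 US gal.

0.77308 US gallons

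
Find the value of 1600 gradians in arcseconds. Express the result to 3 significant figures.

5.18e+6 arcsec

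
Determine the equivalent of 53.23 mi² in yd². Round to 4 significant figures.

1 mi² = 3.09760e+6 square yards.
Then 53.23 × 3.09760e+6 ≈ 1.649e+8 yd².

1.649e+8 square yards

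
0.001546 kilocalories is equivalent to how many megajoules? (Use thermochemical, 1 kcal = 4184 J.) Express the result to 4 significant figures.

6.468 × 10^-6 megajoules

1 kcal = 0.00418400 MJ.
0.001546 × 0.00418400 ≈ 6.468 × 10^-6 MJ.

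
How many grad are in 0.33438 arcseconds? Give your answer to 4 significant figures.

0.0001032 gradians

1 arcsecond = 0.000308642 grad.
Then 0.33438 × 0.000308642 ≈ 0.0001032 grad.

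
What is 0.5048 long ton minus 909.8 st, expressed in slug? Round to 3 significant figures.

-361 slug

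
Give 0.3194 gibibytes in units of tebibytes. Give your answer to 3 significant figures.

1 GiB = 0.0009765625 tebibytes.
0.3194 × 0.0009765625 ≈ 0.000312 TiB.

0.000312 tebibytes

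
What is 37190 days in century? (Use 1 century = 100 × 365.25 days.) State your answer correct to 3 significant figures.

1.02 century

1 d = 2.73785e-5 century.
Thus 37190 × 2.73785e-5 ≈ 1.02 century.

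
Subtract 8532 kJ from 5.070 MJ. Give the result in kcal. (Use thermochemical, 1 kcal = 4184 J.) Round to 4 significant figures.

-827.4 kilocalories

5.070 MJ = 1211.76 kcal and 8532 kJ = 2039.20 kcal.
1211.76 − 2039.20 ≈ -827.4 kcal.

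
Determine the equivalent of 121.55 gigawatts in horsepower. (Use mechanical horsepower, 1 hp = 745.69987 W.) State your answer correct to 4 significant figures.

1.630e+8 horsepower

1 gigawatt = 1.34102e+6 horsepower.
So 121.55 × 1.34102e+6 ≈ 1.630e+8 hp.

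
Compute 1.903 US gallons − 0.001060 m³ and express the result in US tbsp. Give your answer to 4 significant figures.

1.903 US gal = 487.168 US tbsp and 0.001060 m³ = 71.6857 US tbsp.
487.168 − 71.6857 ≈ 415.5 US tbsp.

415.5 US tbsp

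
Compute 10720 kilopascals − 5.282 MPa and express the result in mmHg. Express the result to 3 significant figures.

40800 mmHg

10720 kPa = 80406.6 mmHg and 5.282 MPa = 39618.3 mmHg.
80406.6 − 39618.3 ≈ 40800 mmHg.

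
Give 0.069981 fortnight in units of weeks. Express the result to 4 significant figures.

0.1400 wk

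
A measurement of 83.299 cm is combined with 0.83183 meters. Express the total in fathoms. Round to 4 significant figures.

0.9103 fathom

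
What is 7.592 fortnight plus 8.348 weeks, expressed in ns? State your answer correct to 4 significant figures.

1.423e+16 nanoseconds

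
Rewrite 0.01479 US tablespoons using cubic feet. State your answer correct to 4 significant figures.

1 US tablespoon = 0.000522190 ft³.
Then 0.01479 × 0.000522190 ≈ 7.723 × 10^-6 ft³.

7.723 × 10^-6 ft³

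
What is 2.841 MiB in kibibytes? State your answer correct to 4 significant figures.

2909 kibibytes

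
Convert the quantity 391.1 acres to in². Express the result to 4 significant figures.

1 acre = 6.27264 × 10^6 in².
Then 391.1 × 6.27264 × 10^6 ≈ 2.453 × 10^9 in².

2.453 × 10^9 in²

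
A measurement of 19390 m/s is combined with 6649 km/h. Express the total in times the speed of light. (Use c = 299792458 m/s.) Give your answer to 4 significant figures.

7.084e-5 c

19390 m/s = 6.46781e-5 c and 6649 km/h = 6.16074e-6 c.
6.46781e-5 + 6.16074e-6 ≈ 7.084e-5 c.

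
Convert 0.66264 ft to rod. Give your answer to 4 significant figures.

0.04016 rod

1 foot = 0.0606061 rod.
So 0.66264 × 0.0606061 ≈ 0.04016 rod.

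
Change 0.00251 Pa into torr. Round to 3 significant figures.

1 Pa = 0.00750062 torr.
0.00251 × 0.00750062 ≈ 1.88e-5 torr.

1.88e-5 torr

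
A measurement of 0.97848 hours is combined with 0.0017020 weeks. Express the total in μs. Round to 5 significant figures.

4.5519 × 10^9 microseconds

0.97848 h = 3.52253 × 10^9 μs and 0.0017020 wk = 1.02937 × 10^9 μs.
3.52253 × 10^9 + 1.02937 × 10^9 ≈ 4.5519 × 10^9 μs.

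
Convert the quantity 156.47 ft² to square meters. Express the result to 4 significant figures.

1 ft² = 0.0929030 m².
Then 156.47 × 0.0929030 ≈ 14.54 m².

14.54 m²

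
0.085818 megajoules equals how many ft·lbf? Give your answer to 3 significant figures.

63300 foot-pounds

1 megajoule = 737562 foot-pounds.
0.085818 × 737562 ≈ 63300 ft·lbf.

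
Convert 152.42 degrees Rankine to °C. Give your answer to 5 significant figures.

-188.47 °C

°R = (°C + 273.15) × 9/5.
Applying the formula gives -188.47 °C.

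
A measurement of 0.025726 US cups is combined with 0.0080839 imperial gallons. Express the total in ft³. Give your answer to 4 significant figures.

0.025726 US cup = 0.000214942 ft³ and 0.0080839 imp gal = 0.00129782 ft³.
0.000214942 + 0.00129782 ≈ 0.001513 ft³.

0.001513 cubic feet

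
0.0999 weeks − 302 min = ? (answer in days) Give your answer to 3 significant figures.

0.490 d

0.0999 wk = 0.699300 d and 302 min = 0.209722 d.
0.699300 − 0.209722 ≈ 0.490 d.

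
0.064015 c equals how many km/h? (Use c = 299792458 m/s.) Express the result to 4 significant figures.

6.909 × 10^7 km/h

1 speed of light = 1.07925 × 10^9 kilometers per hour.
Then 0.064015 × 1.07925 × 10^9 ≈ 6.909 × 10^7 km/h.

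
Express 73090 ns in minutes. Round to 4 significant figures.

1 ns = 1.66667 × 10^-11 minutes.
So 73090 × 1.66667 × 10^-11 ≈ 1.218 × 10^-6 min.

1.218 × 10^-6 minutes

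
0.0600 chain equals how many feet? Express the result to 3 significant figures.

3.96 ft

1 chain = 66.0000 feet.
Thus 0.0600 × 66.0000 ≈ 3.96 ft.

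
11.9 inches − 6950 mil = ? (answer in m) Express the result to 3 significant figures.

0.126 m

11.9 in = 0.302260 m and 6950 mil = 0.176530 m.
0.302260 − 0.176530 ≈ 0.126 m.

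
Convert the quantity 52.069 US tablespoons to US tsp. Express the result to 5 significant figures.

156.21 US tsp

1 US tbsp = 3.00000 US tsp.
So 52.069 × 3.00000 ≈ 156.21 US tsp.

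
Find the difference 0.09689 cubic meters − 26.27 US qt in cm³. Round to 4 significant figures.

72030 cubic centimeters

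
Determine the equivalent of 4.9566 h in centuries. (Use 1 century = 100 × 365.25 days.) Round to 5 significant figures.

5.6543e-6 century

1 hour = 1.14077e-6 centuries.
4.9566 × 1.14077e-6 ≈ 5.6543e-6 century.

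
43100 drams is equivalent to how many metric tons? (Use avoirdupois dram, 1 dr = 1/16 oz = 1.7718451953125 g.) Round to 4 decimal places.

0.0764 metric tons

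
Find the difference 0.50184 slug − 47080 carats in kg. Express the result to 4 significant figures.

-2.092 kilograms

0.50184 slug = 7.32380 kg and 47080 ct = 9.41600 kg.
7.32380 − 9.41600 ≈ -2.092 kg.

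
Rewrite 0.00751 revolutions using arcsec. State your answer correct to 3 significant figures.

1 rev = 1.29600e+6 arcseconds.
0.00751 × 1.29600e+6 ≈ 9730 arcsec.

9730 arcsec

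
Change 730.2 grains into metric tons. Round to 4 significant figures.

1 grain = 6.47989 × 10^-8 metric tons.
Thus 730.2 × 6.47989 × 10^-8 ≈ 4.732 × 10^-5 t.

4.732 × 10^-5 t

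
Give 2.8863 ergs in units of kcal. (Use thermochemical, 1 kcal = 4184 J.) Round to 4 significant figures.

1 erg = 2.39006e-11 kcal.
Thus 2.8863 × 2.39006e-11 ≈ 6.898e-11 kcal.

6.898e-11 kcal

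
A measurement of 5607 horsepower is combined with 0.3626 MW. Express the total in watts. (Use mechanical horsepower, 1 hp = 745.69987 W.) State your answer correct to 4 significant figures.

5607 hp = 4.18114e+6 W and 0.3626 MW = 362600 W.
4.18114e+6 + 362600 ≈ 4.544e+6 W.

4.544e+6 W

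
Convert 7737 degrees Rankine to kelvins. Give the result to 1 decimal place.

4298.3 K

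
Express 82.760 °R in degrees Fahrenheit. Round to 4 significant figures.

°R = °F + 459.67.
Applying the formula gives -376.9 °F.

-376.9 degrees Fahrenheit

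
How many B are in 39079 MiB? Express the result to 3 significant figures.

4.10 × 10^10 bytes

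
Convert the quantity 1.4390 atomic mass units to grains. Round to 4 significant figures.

1 u = 2.56260e-23 gr.
Then 1.4390 × 2.56260e-23 ≈ 3.688e-23 gr.

3.688e-23 gr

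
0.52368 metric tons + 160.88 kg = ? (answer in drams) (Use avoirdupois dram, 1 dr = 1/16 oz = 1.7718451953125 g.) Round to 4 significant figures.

0.52368 t = 295556 dr and 160.88 kg = 90798.0 dr.
295556 + 90798.0 ≈ 386400 dr.

386400 drams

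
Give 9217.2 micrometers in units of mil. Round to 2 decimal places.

362.88 mil

1 μm = 0.0393701 mils.
9217.2 × 0.0393701 ≈ 362.88 mil.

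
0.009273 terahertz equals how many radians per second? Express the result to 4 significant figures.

5.826e+10 rad/s

1 terahertz = 6.28319e+12 rad/s.
So 0.009273 × 6.28319e+12 ≈ 5.826e+10 rad/s.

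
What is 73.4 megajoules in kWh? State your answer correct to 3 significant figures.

1 MJ = 0.277778 kilowatt-hours.
73.4 × 0.277778 ≈ 20.4 kWh.

20.4 kWh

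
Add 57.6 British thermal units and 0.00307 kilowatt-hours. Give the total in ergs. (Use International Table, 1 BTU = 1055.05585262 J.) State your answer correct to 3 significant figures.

7.18e+11 ergs

57.6 BTU = 6.07712e+11 erg and 0.00307 kWh = 1.10520e+11 erg.
6.07712e+11 + 1.10520e+11 ≈ 7.18e+11 erg.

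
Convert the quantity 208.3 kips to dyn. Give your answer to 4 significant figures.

9.266 × 10^10 dynes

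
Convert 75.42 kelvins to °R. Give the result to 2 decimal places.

135.76 degrees Rankine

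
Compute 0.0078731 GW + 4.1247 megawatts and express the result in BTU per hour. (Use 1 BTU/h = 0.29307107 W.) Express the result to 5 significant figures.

0.0078731 GW = 2.68641 × 10^7 BTU/h and 4.1247 MW = 1.40741 × 10^7 BTU/h.
2.68641 × 10^7 + 1.40741 × 10^7 ≈ 4.0938 × 10^7 BTU/h.

4.0938 × 10^7 BTU/h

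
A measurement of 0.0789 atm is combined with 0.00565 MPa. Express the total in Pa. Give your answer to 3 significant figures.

0.0789 atm = 7994.54 Pa and 0.00565 MPa = 5650.00 Pa.
7994.54 + 5650.00 ≈ 13600 Pa.

13600 Pa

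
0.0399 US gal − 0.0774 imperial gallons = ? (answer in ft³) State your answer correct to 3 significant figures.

0.0399 US gal = 0.00533385 ft³ and 0.0774 imp gal = 0.0124261 ft³.
0.00533385 − 0.0124261 ≈ -0.00709 ft³.

-0.00709 ft³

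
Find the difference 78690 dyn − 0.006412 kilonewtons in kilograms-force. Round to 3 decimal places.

78690 dyn = 0.0802415 kgf and 0.006412 kN = 0.653842 kgf.
0.0802415 − 0.653842 ≈ -0.574 kgf.

-0.574 kilograms-force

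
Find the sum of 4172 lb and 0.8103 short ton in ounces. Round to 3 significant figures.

92700 ounces

4172 lb = 66752.0 oz and 0.8103 short ton = 25929.6 oz.
66752.0 + 25929.6 ≈ 92700 oz.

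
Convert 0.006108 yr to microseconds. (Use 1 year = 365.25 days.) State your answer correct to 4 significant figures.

1 yr = 3.15576 × 10^13 microseconds.
Thus 0.006108 × 3.15576 × 10^13 ≈ 1.928 × 10^11 μs.

1.928 × 10^11 μs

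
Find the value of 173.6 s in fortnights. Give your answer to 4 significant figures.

1 second = 8.26720 × 10^-7 fortnights.
173.6 × 8.26720 × 10^-7 ≈ 0.0001435 fortnight.

0.0001435 fortnights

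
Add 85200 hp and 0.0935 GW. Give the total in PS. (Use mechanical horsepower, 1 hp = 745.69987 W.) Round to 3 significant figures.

214000 PS

85200 hp = 86381.7 PS and 0.0935 GW = 127125 PS.
86381.7 + 127125 ≈ 214000 PS.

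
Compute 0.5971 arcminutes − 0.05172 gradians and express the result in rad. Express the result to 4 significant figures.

-0.0006387 rad

0.5971 arcmin = 0.000173689 rad and 0.05172 grad = 0.000812416 rad.
0.000173689 − 0.000812416 ≈ -0.0006387 rad.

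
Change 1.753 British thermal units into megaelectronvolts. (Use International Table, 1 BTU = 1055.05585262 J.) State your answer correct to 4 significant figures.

1 BTU = 6.58514 × 10^15 megaelectronvolts.
Then 1.753 × 6.58514 × 10^15 ≈ 1.154 × 10^16 MeV.

1.154 × 10^16 MeV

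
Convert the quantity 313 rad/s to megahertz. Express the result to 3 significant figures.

1 rad/s = 1.59155 × 10^-7 MHz.
313 × 1.59155 × 10^-7 ≈ 4.98 × 10^-5 MHz.

4.98 × 10^-5 megahertz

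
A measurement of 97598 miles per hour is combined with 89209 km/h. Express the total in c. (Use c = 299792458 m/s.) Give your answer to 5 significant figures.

97598 mph = 0.000145535 c and 89209 km/h = 8.26581e-5 c.
0.000145535 + 8.26581e-5 ≈ 0.00022819 c.

0.00022819 c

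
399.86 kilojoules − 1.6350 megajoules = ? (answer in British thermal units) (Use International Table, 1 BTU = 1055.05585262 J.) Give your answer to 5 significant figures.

-1170.7 British thermal units

399.86 kJ = 378.994 BTU and 1.6350 MJ = 1549.68 BTU.
378.994 − 1549.68 ≈ -1170.7 BTU.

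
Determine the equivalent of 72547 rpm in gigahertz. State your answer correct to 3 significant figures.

1.21e-6 GHz

1 revolution per minute = 1.66667e-11 GHz.
Then 72547 × 1.66667e-11 ≈ 1.21e-6 GHz.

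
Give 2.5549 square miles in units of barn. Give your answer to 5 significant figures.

6.6172 × 10^34 barn

1 mi² = 2.58999 × 10^34 barns.
Thus 2.5549 × 2.58999 × 10^34 ≈ 6.6172 × 10^34 barn.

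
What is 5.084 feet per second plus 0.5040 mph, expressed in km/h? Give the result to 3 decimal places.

6.390 kilometers per hour

5.084 ft/s = 5.57857 km/h and 0.5040 mph = 0.811109 km/h.
5.57857 + 0.811109 ≈ 6.390 km/h.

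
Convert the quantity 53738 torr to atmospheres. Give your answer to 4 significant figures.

70.71 atmospheres

1 torr = 0.00131579 atmospheres.
53738 × 0.00131579 ≈ 70.71 atm.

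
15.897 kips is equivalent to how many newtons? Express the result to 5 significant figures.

1 kip = 4448.22 newtons.
So 15.897 × 4448.22 ≈ 70713 N.

70713 N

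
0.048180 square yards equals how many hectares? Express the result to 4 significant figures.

4.028 × 10^-6 ha

1 yd² = 8.36127 × 10^-5 ha.
So 0.048180 × 8.36127 × 10^-5 ≈ 4.028 × 10^-6 ha.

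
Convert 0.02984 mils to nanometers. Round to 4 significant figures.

1 mil = 25400.0 nm.
0.02984 × 25400.0 ≈ 757.9 nm.

757.9 nanometers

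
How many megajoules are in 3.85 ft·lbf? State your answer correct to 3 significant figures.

1 ft·lbf = 1.35582 × 10^-6 MJ.
Thus 3.85 × 1.35582 × 10^-6 ≈ 5.22 × 10^-6 MJ.

5.22 × 10^-6 MJ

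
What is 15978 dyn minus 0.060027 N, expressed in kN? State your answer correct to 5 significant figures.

15978 dyn = 0.000159780 kN and 0.060027 N = 6.00270 × 10^-5 kN.
0.000159780 − 6.00270 × 10^-5 ≈ 9.9753 × 10^-5 kN.

9.9753 × 10^-5 kN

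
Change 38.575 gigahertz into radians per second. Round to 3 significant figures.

1 GHz = 6.28319 × 10^9 rad/s.
Thus 38.575 × 6.28319 × 10^9 ≈ 2.42 × 10^11 rad/s.

2.42 × 10^11 rad/s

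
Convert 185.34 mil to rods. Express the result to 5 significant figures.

1 mil = 5.05051 × 10^-6 rods.
Then 185.34 × 5.05051 × 10^-6 ≈ 0.00093606 rod.

0.00093606 rods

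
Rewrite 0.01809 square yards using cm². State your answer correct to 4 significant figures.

151.3 cm²

1 square yard = 8361.27 cm².
Then 0.01809 × 8361.27 ≈ 151.3 cm².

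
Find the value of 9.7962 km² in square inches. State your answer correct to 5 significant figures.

1 km² = 1.55000e+9 in².
9.7962 × 1.55000e+9 ≈ 1.5184e+10 in².

1.5184e+10 in²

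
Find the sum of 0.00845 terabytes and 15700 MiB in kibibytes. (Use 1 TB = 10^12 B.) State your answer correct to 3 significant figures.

2.43e+7 KiB

0.00845 TB = 8.25195e+6 KiB and 15700 MiB = 1.60768e+7 KiB.
8.25195e+6 + 1.60768e+7 ≈ 2.43e+7 KiB.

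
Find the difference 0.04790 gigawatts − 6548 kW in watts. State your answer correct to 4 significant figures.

0.04790 GW = 4.79000 × 10^7 W and 6548 kW = 6.54800 × 10^6 W.
4.79000 × 10^7 − 6.54800 × 10^6 ≈ 4.135 × 10^7 W.

4.135 × 10^7 W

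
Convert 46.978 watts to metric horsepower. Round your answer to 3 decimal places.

0.064 PS

1 watt = 0.00135962 PS.
So 46.978 × 0.00135962 ≈ 0.064 PS.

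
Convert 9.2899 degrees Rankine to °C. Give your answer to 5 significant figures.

°R = (°C + 273.15) × 9/5.
Applying the formula gives -267.99 °C.

-267.99 °C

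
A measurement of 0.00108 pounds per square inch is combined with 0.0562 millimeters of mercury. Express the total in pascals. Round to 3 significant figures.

14.9 Pa

0.00108 psi = 7.44634 Pa and 0.0562 mmHg = 7.49272 Pa.
7.44634 + 7.49272 ≈ 14.9 Pa.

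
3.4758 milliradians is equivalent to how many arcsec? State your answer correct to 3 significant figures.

1 mrad = 206.265 arcsec.
Then 3.4758 × 206.265 ≈ 717 arcsec.

717 arcsec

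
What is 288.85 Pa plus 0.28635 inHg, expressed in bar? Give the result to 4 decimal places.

0.0126 bar

288.85 Pa = 0.00288850 bar and 0.28635 inHg = 0.00969692 bar.
0.00288850 + 0.00969692 ≈ 0.0126 bar.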